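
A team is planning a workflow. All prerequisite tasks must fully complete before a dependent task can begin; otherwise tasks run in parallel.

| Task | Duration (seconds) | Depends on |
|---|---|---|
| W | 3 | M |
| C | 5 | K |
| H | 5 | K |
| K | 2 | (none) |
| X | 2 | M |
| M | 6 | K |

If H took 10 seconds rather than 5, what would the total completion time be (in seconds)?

12

Actual critical path: K→M→W = 2+6+3 = 11 ⇒ 11 seconds.
H is off the critical path — its longest chain is 7 seconds, giving 4 of slack.
Now K→H = 2+10 = 12 is longest, so the finish becomes 12 seconds.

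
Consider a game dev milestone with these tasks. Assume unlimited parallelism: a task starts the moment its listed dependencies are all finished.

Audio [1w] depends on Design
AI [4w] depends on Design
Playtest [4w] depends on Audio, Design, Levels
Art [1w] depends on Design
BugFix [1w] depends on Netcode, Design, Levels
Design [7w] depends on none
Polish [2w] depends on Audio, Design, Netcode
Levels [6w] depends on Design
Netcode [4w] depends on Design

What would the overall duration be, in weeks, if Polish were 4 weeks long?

Baseline: Design→Levels→Playtest = 7+6+4 = 17 → 17 weeks.
Polish has 4 weeks of float (longest path through it is 13).
No other chain overtakes it, so the finish is 17 weeks.

17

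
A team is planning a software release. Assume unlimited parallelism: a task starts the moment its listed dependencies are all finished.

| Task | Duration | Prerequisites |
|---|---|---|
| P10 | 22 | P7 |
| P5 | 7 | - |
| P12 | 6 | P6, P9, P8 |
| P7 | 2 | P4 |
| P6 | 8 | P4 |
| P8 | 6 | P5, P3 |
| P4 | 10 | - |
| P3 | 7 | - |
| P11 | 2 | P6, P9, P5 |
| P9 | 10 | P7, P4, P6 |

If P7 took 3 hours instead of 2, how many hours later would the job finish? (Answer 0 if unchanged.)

As given, the longest chain is P4→P7→P10 = 10+2+22 = 34, so the finish is 34 hours.
P7 is on the critical path; changing it to 3 makes that path 35 hours.
That remains the longest chain; total 35 hours.
Change in finish: 35 − 34 = +1 hours.

1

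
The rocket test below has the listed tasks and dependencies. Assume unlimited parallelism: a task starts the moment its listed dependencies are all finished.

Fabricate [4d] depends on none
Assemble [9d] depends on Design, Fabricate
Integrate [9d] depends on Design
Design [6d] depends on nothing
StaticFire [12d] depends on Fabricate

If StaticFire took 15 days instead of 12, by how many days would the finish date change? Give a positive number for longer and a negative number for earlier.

3

The binding path is Fabricate→StaticFire = 4+12 = 16; finish at 16 days.
Since StaticFire is critical, the +3 change carries straight to that chain (now 19 days).
No other chain overtakes it, so the finish is 19 days.
Change in finish: 19 − 16 = +3 days.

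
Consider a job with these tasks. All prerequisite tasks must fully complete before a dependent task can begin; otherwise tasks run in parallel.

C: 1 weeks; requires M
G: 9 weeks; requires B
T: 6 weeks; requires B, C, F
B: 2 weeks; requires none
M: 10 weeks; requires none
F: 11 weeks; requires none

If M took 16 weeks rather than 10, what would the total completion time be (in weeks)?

23

Critical path before the change: M→C→T = 10+1+6 = 17 giving 17 weeks.
Since M is critical, the +6 change carries straight to that chain (now 23 weeks).
The critical path is still M→C→T; finish is now 23 weeks.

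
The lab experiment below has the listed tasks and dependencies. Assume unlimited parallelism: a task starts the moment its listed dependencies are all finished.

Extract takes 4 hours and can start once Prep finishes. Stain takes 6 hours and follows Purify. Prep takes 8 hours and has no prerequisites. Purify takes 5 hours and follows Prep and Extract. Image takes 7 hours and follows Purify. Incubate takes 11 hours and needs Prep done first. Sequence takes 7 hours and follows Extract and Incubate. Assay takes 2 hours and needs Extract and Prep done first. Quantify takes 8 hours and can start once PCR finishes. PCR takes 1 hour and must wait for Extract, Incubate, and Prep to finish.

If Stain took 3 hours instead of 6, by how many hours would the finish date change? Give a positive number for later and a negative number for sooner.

0

As given, the longest chain is Prep→Incubate→PCR→Quantify = 8+11+1+8 = 28, so the finish is 28 hours.
The longest path through Stain is only 23 hours, so Stain has float 5.
No other chain overtakes it, so the finish is 28 hours.
Change in finish: 28 − 28 = +0 hours.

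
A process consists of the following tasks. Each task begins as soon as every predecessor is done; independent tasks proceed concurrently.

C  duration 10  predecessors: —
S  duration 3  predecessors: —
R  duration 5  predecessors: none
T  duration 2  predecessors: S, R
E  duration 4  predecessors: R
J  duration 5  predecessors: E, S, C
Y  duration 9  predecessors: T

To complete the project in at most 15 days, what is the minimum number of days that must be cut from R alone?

Current finish: 16 days; target: 15.
R is on every critical path, so each day cut from R cuts the finish by one (this holds down to a finish of 15).
Need 16 − 15 = 1 day off R → R becomes 4 days, finish becomes 15.

1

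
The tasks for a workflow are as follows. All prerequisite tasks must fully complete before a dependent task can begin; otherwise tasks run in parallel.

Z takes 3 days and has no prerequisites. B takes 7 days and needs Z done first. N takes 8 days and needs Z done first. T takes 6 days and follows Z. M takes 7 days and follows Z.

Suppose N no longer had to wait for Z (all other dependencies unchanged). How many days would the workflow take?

10

Before: longest chain Z→N = 3+8 = 11, finish 11.
Without Z→N, N's earliest start moves from 3 to 0.
The longest chain is now Z→B = 3+7 = 10, so the workflow takes 10 days.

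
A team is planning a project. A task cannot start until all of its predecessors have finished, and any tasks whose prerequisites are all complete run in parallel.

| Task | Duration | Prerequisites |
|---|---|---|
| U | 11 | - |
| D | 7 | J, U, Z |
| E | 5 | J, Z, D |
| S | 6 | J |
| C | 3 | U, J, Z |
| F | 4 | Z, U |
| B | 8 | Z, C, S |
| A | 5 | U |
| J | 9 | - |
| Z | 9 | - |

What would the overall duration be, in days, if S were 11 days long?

Critical path before the change: J→S→B = 9+6+8 = 23 giving 23 days.
S lies on that path, so at 11 days the path becomes 28 days.
The critical path is still J→S→B; finish is now 28 days.

28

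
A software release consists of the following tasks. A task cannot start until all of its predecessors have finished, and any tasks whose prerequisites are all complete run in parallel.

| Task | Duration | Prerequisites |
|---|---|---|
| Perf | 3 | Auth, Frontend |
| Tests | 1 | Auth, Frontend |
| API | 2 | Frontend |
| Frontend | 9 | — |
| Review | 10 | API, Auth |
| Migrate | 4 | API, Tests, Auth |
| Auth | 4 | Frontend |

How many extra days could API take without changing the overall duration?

Critical path: Frontend→Auth→Review = 9+4+10 = 23, so the finish is 23 days.
Longest path through API: 21 days (earliest finish 11, latest finish 13).
Slack of API = 11 − 9 = 2 days.

2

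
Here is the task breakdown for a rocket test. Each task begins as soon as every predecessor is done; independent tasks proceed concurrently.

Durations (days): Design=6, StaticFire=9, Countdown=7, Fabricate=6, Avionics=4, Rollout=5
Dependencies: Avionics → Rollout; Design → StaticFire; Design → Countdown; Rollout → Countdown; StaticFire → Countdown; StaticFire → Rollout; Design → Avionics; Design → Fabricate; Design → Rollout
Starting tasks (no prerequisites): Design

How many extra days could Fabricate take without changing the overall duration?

15

Critical path: Design→StaticFire→Rollout→Countdown = 6+9+5+7 = 27, so the finish is 27 days.
Longest path through Fabricate: 12 days (earliest finish 12, latest finish 27).
Slack of Fabricate = 21 − 6 = 15 days.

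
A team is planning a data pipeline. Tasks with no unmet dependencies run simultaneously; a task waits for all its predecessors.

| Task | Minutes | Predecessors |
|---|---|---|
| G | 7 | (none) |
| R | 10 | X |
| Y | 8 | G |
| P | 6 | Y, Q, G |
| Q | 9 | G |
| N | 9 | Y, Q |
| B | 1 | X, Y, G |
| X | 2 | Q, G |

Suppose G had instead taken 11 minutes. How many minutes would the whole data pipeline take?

Actual critical path: G→Q→X→R = 7+9+2+10 = 28 ⇒ 28 minutes.
G is on the critical path; changing it to 11 makes that path 32 minutes.
That remains the longest chain; total 32 minutes.

32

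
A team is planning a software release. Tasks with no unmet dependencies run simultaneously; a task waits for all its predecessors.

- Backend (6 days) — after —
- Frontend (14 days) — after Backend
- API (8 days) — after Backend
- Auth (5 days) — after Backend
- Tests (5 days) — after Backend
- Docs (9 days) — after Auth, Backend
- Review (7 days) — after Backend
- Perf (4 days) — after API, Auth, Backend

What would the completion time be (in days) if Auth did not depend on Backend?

20

With the dependency in place, Backend→Frontend = 6+14 = 20 sets the finish at 20 days.
Without Backend→Auth, Auth's earliest start moves from 6 to 0.
New critical path: Backend→Frontend = 6+14 = 20 ⇒ 20 days.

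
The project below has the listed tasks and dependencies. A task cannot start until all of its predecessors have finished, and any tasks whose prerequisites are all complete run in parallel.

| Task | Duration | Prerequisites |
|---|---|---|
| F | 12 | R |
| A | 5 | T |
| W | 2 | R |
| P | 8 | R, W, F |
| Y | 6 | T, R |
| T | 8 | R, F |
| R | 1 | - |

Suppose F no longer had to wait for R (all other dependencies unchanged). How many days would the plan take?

26

With the dependency in place, R→F→T→Y = 1+12+8+6 = 27 sets the finish at 27 days.
Without R→F, F's earliest start moves from 1 to 0.
New critical path: F→T→Y = 12+8+6 = 26 ⇒ 26 days.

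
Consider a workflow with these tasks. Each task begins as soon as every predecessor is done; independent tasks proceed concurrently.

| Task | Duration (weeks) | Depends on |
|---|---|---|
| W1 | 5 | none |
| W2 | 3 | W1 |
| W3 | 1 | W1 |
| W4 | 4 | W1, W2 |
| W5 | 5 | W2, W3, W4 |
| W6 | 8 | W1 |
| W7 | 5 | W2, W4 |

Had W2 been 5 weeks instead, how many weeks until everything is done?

19

Actual critical path: W1→W2→W4→W5 = 5+3+4+5 = 17 ⇒ 17 weeks.
Since W2 is critical, the +2 change carries straight to that chain (now 19 weeks).
That remains the longest chain; total 19 weeks.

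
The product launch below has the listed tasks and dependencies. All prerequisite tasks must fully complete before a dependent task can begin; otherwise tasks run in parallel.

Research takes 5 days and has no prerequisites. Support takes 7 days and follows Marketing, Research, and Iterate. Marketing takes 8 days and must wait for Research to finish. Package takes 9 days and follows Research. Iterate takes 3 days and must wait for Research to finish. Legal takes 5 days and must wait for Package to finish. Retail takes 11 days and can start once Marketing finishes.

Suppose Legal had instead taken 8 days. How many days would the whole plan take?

The binding path is Research→Marketing→Retail = 5+8+11 = 24; finish at 24 days.
Legal is off the critical path — its longest chain is 19 days, giving 5 of slack.
That remains the longest chain; total 24 days.

24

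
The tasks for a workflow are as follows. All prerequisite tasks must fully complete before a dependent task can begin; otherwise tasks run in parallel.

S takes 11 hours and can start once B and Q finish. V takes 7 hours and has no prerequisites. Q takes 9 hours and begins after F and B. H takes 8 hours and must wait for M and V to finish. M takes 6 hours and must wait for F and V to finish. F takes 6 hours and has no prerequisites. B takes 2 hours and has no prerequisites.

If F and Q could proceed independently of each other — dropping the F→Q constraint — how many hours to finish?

Original critical path: F→Q→S = 6+9+11 = 26 ⇒ 26 hours.
Without F→Q, Q's earliest start moves from 6 to 2.
After: B→Q→S = 2+9+11 = 22 → 22 hours.

22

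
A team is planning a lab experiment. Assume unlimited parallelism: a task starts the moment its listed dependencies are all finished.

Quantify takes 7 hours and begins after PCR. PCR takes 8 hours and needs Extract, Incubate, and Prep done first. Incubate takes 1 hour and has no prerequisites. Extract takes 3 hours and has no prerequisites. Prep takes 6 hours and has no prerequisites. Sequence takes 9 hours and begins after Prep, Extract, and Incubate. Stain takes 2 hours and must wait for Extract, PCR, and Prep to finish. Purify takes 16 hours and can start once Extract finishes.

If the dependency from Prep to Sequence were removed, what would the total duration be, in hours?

Before: longest chain Prep→PCR→Quantify = 6+8+7 = 21, finish 21.
Without Prep→Sequence, Sequence's earliest start moves from 6 to 3.
New critical path: Prep→PCR→Quantify = 6+8+7 = 21 ⇒ 21 hours.

21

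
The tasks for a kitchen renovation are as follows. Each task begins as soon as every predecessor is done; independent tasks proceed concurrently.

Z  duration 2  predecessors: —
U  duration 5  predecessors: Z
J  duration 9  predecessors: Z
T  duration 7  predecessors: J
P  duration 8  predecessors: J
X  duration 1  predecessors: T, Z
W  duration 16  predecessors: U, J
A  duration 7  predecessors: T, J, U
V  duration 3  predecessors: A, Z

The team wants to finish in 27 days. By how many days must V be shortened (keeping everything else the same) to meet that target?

Current finish: 28 days; target: 27.
V is on every critical path, so each day cut from V cuts the finish by one (this holds down to a finish of 27).
Need 28 − 27 = 1 day off V → V becomes 2 days, finish becomes 27.

1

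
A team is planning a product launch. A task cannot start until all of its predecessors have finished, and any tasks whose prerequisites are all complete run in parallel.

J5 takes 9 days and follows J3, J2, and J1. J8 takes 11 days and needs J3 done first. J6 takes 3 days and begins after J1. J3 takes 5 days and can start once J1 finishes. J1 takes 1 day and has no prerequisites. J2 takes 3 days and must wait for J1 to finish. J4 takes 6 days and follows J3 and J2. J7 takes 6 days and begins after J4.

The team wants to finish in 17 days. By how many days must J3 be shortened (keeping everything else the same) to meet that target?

Current finish: 18 days; target: 17.
J3 is on every critical path, so each day cut from J3 cuts the finish by one (this holds down to a finish of 16).
Need 18 − 17 = 1 day off J3 → J3 becomes 4 days, finish becomes 17.

1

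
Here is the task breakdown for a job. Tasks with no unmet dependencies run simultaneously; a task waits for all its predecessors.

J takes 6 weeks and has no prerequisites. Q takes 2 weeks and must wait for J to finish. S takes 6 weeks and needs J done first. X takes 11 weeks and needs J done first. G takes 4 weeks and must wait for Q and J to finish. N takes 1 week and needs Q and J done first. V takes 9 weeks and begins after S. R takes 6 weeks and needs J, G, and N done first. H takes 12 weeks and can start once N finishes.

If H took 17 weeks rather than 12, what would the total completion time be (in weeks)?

26

As given, the longest chain is J→Q→N→H = 6+2+1+12 = 21, so the finish is 21 weeks.
Since H is critical, the +5 change carries straight to that chain (now 26 weeks).
No other chain overtakes it, so the finish is 26 weeks.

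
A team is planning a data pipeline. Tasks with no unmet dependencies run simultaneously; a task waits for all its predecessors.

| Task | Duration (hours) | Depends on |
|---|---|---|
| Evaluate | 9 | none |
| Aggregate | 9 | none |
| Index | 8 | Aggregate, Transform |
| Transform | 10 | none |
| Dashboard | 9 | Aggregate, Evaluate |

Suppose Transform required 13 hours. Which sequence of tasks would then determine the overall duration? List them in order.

Transform, Index

Actual critical path: Transform→Index = 10+8 = 18 ⇒ 18 hours.
Transform is on the critical path; changing it to 13 makes that path 21 hours.
That remains the longest chain; total 21 hours.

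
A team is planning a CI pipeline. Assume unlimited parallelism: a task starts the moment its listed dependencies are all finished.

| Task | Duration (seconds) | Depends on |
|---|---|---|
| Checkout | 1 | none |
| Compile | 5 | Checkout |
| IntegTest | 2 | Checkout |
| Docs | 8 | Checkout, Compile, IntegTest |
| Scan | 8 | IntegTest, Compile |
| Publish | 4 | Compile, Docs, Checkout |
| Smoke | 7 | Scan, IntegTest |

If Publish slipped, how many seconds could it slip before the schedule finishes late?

3

Checkout→Compile→Scan→Smoke = 1+5+8+7 = 21 sets the makespan at 21 seconds.
Longest path through Publish: 18 seconds (earliest finish 18, latest finish 21).
Float = 21 − 18 = 3.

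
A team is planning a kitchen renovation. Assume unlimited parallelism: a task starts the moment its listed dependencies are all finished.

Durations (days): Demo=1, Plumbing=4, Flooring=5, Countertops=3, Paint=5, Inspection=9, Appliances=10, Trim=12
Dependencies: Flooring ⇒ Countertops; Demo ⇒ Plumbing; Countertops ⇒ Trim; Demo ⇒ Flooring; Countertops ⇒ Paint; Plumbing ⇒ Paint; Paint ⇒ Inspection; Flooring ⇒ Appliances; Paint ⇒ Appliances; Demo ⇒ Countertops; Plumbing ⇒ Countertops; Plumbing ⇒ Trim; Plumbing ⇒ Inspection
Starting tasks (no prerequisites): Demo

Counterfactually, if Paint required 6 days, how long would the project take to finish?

Actual critical path: Demo→Flooring→Countertops→Paint→Appliances = 1+5+3+5+10 = 24 ⇒ 24 days.
Since Paint is critical, the +1 change carries straight to that chain (now 25 days).
That remains the longest chain; total 25 days.

25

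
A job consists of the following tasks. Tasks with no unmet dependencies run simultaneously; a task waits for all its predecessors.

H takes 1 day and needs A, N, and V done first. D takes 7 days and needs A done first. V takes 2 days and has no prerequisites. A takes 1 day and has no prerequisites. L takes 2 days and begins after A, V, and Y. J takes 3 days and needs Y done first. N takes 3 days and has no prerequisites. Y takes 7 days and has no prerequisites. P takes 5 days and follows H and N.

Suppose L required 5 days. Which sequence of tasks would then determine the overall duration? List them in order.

Y, L

As given, the longest chain is Y→J = 7+3 = 10, so the finish is 10 days.
The longest path through L is only 9 days, so L has float 1.
Now Y→L = 7+5 = 12 is longest, so the finish becomes 12 days.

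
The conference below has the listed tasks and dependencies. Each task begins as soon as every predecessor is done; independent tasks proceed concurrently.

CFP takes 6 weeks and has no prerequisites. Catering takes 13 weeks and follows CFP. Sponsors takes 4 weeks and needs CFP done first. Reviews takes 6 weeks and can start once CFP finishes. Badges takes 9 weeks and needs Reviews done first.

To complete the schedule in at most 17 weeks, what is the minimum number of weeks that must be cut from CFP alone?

4

Current finish: 21 weeks; target: 17.
CFP is on every critical path, so each week cut from CFP cuts the finish by one (this holds down to a finish of 16).
Need 21 − 17 = 4 weeks off CFP → CFP becomes 2 weeks, finish becomes 17.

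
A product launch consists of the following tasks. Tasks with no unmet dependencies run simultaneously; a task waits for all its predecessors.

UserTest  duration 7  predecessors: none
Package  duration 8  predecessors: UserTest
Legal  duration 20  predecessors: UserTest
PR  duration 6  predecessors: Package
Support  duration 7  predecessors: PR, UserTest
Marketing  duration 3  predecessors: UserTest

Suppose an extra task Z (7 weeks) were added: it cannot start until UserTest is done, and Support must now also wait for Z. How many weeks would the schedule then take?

Originally the schedule takes 28 weeks.
With Z inserted, Support now waits for max(PR, UserTest, Z).
New critical path: UserTest→Package→PR→Support = 7+8+6+7 = 28 ⇒ 28 weeks.

28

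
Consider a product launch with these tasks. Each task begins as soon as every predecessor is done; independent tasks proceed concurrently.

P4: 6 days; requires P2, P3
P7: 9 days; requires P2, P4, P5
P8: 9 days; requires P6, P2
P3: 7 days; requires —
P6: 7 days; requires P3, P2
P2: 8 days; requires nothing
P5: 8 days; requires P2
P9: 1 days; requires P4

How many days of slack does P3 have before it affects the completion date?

2

P2→P5→P7 = 8+8+9 = 25 sets the makespan at 25 days.
The longest chain containing P3 totals 23 days.
Slack of P3 = 2 − 0 = 2 days.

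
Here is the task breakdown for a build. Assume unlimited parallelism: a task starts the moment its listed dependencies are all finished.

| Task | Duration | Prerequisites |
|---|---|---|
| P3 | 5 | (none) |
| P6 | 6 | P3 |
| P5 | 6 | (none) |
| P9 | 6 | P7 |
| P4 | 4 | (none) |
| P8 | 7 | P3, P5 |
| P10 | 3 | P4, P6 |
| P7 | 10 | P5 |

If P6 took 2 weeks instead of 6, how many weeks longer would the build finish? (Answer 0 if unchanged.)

Baseline: P5→P7→P9 = 6+10+6 = 22 → 22 weeks.
P6 is off the critical path — its longest chain is 14 weeks, giving 8 of slack.
The critical path is still P5→P7→P9; finish is now 22 weeks.
Change in finish: 22 − 22 = +0 weeks.

0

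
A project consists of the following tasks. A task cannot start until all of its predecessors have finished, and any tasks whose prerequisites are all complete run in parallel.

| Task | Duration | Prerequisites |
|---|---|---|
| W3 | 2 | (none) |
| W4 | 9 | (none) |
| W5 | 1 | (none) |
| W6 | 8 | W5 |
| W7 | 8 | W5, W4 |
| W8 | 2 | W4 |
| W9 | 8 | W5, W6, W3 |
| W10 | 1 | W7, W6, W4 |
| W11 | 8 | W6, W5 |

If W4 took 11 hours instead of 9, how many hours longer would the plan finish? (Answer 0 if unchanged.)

2

Critical path before the change: W4→W7→W10 = 9+8+1 = 18 giving 18 hours.
W4 is on the critical path; changing it to 11 makes that path 20 hours.
That remains the longest chain; total 20 hours.
Change in finish: 20 − 18 = +2 hours.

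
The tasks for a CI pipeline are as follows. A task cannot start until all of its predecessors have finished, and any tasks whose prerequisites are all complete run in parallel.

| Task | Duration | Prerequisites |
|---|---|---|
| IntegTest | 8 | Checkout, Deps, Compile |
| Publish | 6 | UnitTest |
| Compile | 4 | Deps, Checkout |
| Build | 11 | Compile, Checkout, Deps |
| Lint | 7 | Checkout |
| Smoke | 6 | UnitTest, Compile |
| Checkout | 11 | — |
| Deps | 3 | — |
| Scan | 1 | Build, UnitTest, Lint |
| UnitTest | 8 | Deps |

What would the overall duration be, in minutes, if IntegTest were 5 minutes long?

27

Baseline: Checkout→Compile→Build→Scan = 11+4+11+1 = 27 → 27 minutes.
IntegTest has 4 minutes of float (longest path through it is 23).
That remains the longest chain; total 27 minutes.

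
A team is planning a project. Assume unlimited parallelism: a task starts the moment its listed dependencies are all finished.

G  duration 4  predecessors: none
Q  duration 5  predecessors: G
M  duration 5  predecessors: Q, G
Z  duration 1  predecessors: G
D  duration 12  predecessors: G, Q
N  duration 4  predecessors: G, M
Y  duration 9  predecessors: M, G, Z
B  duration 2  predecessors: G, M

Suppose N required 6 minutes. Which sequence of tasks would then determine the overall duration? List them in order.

As given, the longest chain is G→Q→M→Y = 4+5+5+9 = 23, so the finish is 23 minutes.
N is off the critical path — its longest chain is 18 minutes, giving 5 of slack.
The critical path is still G→Q→M→Y; finish is now 23 minutes.

G, Q, M, Y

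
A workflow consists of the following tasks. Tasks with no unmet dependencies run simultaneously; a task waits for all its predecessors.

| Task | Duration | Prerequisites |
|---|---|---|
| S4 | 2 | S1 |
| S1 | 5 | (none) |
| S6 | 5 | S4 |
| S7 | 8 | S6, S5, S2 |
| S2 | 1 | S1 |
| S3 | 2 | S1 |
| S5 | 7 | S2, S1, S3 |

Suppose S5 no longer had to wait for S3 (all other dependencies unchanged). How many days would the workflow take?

21

With the dependency in place, S1→S3→S5→S7 = 5+2+7+8 = 22 sets the finish at 22 days.
Without S3→S5, S5's earliest start moves from 7 to 6.
New critical path: S1→S2→S5→S7 = 5+1+7+8 = 21 ⇒ 21 days.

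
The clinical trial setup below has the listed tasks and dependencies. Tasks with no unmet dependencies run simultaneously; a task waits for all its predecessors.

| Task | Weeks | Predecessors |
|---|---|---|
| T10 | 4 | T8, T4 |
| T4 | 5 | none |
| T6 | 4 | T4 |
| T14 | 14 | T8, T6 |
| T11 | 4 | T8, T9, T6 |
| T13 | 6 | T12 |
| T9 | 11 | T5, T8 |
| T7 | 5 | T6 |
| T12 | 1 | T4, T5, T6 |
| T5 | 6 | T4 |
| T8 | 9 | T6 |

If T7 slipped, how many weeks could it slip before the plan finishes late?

19

Critical path: T4→T6→T8→T9→T11 = 5+4+9+11+4 = 33, so the finish is 33 weeks.
The longest chain containing T7 totals 14 weeks.
So T7 can slip 33 − 14 = 19 weeks.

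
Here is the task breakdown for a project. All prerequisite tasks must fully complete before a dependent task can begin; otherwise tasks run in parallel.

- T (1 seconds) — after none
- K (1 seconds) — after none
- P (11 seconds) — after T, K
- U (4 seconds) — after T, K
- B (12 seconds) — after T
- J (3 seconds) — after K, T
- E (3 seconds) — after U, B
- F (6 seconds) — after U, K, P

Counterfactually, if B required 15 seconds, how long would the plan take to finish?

The binding path is T→P→F = 1+11+6 = 18; finish at 18 seconds.
B is off the critical path — its longest chain is 16 seconds, giving 2 of slack.
The binding chain switches to T→B→E = 1+15+3 = 19; finish 19 seconds.

19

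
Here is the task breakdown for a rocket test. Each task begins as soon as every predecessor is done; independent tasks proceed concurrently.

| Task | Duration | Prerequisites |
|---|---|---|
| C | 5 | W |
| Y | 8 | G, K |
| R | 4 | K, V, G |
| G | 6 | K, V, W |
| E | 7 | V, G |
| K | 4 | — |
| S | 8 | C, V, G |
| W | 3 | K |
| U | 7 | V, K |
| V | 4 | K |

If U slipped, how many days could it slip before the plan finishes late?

7

K→V→G→S = 4+4+6+8 = 22 sets the makespan at 22 days.
The longest chain containing U totals 15 days.
Slack of U = 15 − 8 = 7 days.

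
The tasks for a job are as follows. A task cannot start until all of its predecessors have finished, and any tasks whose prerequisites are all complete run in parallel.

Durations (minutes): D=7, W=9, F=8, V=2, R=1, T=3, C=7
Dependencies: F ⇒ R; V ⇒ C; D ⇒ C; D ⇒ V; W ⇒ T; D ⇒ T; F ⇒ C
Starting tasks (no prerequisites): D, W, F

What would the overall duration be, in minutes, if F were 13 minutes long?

Baseline: D→V→C = 7+2+7 = 16 → 16 minutes.
F has 1 minute of float (longest path through it is 15).
New critical path: F→C = 13+7 = 20 ⇒ 20 minutes.

20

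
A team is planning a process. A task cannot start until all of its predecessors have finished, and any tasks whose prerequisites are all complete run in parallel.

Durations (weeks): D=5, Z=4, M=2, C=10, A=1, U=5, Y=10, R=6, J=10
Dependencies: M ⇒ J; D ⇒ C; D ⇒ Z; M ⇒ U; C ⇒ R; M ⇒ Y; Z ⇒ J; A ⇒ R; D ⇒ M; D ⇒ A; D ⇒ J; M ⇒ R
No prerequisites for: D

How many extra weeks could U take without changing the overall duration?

The longest chain is D→C→R = 5+10+6 = 21; overall finish 21 weeks.
Longest path through U: 12 weeks (earliest finish 12, latest finish 21).
Float = 21 − 12 = 9.

9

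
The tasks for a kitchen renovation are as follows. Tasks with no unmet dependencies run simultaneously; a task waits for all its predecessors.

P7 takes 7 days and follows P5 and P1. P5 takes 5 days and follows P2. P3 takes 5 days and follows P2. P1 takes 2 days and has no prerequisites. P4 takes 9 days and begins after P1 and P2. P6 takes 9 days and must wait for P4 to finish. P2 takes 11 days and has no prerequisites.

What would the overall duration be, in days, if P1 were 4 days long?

Baseline: P2→P4→P6 = 11+9+9 = 29 → 29 days.
The longest path through P1 is only 20 days, so P1 has float 9.
That remains the longest chain; total 29 days.

29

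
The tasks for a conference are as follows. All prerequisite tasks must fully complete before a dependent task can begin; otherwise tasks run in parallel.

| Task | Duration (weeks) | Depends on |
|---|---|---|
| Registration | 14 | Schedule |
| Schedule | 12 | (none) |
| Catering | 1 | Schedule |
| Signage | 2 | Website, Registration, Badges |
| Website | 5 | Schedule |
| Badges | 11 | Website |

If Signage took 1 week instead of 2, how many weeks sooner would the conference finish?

1

Baseline: Schedule→Website→Badges→Signage = 12+5+11+2 = 30 → 30 weeks.
Signage is on the critical path; changing it to 1 makes that path 29 weeks.
The critical path is still Schedule→Website→Badges→Signage; finish is now 29 weeks.
Change in finish: 29 − 30 = -1 weeks.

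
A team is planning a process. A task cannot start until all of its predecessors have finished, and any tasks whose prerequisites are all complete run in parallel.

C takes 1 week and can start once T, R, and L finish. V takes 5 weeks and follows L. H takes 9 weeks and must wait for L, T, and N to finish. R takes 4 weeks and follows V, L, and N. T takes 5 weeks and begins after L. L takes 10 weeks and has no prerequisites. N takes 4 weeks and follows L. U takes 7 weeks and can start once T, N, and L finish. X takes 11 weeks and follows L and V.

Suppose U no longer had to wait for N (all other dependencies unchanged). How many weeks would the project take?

26

With the dependency in place, L→V→X = 10+5+11 = 26 sets the finish at 26 weeks.
Dropping N→U doesn't change U's earliest start (15); another predecessor still binds.
The longest chain is now L→V→X = 10+5+11 = 26, so the project takes 26 weeks.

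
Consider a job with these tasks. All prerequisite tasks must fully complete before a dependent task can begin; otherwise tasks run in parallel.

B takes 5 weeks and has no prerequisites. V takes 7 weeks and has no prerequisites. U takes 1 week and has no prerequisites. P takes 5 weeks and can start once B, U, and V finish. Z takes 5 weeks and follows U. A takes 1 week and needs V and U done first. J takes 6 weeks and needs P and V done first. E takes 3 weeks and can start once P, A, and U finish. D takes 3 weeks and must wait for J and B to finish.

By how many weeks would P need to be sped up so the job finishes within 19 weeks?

Current finish: 21 weeks; target: 19.
P is on every critical path, so each week cut from P cuts the finish by one (this holds down to a finish of 17).
Need 21 − 19 = 2 weeks off P → P becomes 3 weeks, finish becomes 19.

2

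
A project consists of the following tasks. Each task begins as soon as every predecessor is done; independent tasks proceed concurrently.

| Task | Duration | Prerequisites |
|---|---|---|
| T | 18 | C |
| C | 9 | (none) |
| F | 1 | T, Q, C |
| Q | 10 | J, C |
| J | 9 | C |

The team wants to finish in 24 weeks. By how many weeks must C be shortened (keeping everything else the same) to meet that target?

Current finish: 29 weeks; target: 24.
C is on every critical path, so each week cut from C cuts the finish by one (this holds down to a finish of 21).
Need 29 − 24 = 5 weeks off C → C becomes 4 weeks, finish becomes 24.

5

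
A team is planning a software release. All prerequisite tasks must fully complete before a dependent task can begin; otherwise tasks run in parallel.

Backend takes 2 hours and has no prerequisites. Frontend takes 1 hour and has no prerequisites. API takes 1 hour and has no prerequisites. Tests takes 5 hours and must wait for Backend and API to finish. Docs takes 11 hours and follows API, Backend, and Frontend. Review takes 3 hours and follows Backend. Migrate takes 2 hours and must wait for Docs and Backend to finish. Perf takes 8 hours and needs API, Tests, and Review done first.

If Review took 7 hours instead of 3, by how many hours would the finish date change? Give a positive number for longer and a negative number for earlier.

2

Actual critical path: Backend→Tests→Perf = 2+5+8 = 15 ⇒ 15 hours.
Review has 2 hours of float (longest path through it is 13).
The binding chain switches to Backend→Review→Perf = 2+7+8 = 17; finish 17 hours.
Change in finish: 17 − 15 = +2 hours.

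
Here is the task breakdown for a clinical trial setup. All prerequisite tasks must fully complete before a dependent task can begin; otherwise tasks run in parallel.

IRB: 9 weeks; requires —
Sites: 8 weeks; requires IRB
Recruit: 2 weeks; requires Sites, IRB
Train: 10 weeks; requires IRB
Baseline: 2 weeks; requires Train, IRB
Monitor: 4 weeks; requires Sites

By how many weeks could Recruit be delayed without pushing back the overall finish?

2

IRB→Sites→Monitor = 9+8+4 = 21 sets the makespan at 21 weeks.
Longest path through Recruit: 19 weeks (earliest finish 19, latest finish 21).
So Recruit can slip 21 − 19 = 2 weeks.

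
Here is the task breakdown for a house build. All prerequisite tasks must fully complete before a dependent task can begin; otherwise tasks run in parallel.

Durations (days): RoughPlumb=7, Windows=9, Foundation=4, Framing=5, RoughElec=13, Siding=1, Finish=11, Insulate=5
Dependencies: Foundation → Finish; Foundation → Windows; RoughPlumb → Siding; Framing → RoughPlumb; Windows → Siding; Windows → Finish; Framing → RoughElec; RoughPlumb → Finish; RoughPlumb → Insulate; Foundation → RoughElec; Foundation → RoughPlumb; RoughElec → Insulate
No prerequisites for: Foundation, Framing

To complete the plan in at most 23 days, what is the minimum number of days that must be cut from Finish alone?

Current finish: 24 days; target: 23.
Finish is on every critical path, so each day cut from Finish cuts the finish by one (this holds down to a finish of 23).
Need 24 − 23 = 1 day off Finish → Finish becomes 10 days, finish becomes 23.

1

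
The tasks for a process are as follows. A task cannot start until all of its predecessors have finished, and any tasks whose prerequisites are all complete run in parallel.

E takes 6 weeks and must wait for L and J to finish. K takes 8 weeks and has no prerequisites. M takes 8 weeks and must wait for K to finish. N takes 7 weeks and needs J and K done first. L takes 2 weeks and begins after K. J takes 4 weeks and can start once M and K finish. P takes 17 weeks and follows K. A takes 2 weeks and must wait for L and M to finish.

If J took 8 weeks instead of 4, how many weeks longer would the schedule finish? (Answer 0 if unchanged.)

4

As given, the longest chain is K→M→J→N = 8+8+4+7 = 27, so the finish is 27 weeks.
J lies on that path, so at 8 weeks the path becomes 31 weeks.
No other chain overtakes it, so the finish is 31 weeks.
Change in finish: 31 − 27 = +4 weeks.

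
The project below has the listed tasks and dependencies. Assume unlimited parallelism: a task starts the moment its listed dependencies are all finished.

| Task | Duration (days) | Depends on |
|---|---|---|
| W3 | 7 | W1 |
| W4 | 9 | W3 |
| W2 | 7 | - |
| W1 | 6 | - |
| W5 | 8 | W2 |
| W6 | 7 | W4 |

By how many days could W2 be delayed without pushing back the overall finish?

The longest chain is W1→W3→W4→W6 = 6+7+9+7 = 29; overall finish 29 days.
The longest chain containing W2 totals 15 days.
So W2 can slip 21 − 7 = 14 days.

14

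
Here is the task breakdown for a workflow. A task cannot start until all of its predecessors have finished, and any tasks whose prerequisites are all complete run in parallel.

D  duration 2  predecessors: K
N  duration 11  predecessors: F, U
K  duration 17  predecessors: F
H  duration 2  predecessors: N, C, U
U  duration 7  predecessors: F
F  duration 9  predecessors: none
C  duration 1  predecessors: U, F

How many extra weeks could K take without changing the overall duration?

1

The longest chain is F→U→N→H = 9+7+11+2 = 29; overall finish 29 weeks.
K finishes as early as 26 and must finish by 27.
Slack of K = 10 − 9 = 1 week.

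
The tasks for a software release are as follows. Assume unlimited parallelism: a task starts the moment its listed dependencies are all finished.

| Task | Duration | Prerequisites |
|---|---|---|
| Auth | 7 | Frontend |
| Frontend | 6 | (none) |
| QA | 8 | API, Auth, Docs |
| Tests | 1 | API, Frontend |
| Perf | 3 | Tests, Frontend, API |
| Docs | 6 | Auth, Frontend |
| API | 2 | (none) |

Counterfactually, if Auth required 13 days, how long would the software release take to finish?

The binding path is Frontend→Auth→Docs→QA = 6+7+6+8 = 27; finish at 27 days.
Auth lies on that path, so at 13 days the path becomes 33 days.
No other chain overtakes it, so the finish is 33 days.

33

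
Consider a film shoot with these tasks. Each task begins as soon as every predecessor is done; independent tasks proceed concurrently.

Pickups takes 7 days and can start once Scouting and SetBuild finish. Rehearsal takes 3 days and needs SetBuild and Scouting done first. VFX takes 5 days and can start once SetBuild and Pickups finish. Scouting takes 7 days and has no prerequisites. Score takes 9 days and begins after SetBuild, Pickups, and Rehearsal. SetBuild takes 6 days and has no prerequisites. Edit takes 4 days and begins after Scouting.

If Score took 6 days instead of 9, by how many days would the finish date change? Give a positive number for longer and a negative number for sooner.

Actual critical path: Scouting→Pickups→Score = 7+7+9 = 23 ⇒ 23 days.
Since Score is critical, the -3 change carries straight to that chain (now 20 days).
The critical path is still Scouting→Pickups→Score; finish is now 20 days.
Change in finish: 20 − 23 = -3 days.

-3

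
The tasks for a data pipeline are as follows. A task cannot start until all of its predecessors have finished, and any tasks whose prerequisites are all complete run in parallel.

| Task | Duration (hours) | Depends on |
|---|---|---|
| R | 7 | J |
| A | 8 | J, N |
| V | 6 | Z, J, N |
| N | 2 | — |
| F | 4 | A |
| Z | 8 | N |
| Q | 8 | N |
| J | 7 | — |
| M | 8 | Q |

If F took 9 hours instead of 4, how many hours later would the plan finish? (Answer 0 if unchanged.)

5

Critical path before the change: J→A→F = 7+8+4 = 19 giving 19 hours.
F is on the critical path; changing it to 9 makes that path 24 hours.
No other chain overtakes it, so the finish is 24 hours.
Change in finish: 24 − 19 = +5 hours.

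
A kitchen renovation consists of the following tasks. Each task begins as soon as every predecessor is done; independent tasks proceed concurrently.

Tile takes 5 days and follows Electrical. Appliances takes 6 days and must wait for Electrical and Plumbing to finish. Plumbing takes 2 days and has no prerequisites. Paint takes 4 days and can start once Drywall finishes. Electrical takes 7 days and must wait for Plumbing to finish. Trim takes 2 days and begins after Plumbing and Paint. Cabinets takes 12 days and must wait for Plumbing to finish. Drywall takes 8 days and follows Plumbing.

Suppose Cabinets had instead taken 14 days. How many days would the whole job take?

16

Actual critical path: Plumbing→Drywall→Paint→Trim = 2+8+4+2 = 16 ⇒ 16 days.
The longest path through Cabinets is only 14 days, so Cabinets has float 2.
The critical path is still Plumbing→Drywall→Paint→Trim; finish is now 16 days.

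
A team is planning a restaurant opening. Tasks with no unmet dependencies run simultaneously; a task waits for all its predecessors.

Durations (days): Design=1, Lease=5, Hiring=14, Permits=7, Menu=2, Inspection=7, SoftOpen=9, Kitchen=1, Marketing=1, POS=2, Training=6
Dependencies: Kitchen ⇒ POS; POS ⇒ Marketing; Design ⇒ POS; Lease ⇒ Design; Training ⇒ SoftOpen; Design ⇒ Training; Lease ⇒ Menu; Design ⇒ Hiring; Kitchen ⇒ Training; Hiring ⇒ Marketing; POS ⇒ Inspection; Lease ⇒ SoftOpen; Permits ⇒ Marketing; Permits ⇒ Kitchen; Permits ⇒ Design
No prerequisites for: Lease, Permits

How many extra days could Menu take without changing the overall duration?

16

Permits→Design→Hiring→Marketing = 7+1+14+1 = 23 sets the makespan at 23 days.
Menu finishes as early as 7 and must finish by 23.
Slack of Menu = 21 − 5 = 16 days.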